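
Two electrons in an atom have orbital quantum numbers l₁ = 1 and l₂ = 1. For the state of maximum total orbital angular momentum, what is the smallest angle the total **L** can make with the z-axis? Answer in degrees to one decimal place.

By the triangle rule, |l₁ − l₂| ≤ L ≤ l₁ + l₂.
So L can be 0, 1, 2.
The maximum is L = 2, with |L_tot| = ℏ√(2·3) = √6 ℏ.
The minimum angle with z is arccos(2/√6) ≈ 35.3°.

θ_min ≈ 35.3°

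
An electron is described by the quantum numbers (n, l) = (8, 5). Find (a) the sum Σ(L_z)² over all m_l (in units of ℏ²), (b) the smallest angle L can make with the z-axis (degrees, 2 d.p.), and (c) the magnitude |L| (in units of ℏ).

Σ(L_z)² = 110 ℏ²; θ_min ≈ 24.09°; |L| = √30 ℏ ≈ 5.477ℏ

Σ m_l² = 110, so Σ(L_z)² = 110 ℏ².
cos θ_min = 5/√30, so θ_min ≈ 24.09°.
|L| = ℏ√(5·6) = √30 ℏ ≈ 5.477ℏ.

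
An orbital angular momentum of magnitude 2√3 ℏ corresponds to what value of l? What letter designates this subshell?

Since |L|² = l(l+1)ℏ², l(l+1) = 12.
The positive root is l = 3.

l = 3 (f orbital)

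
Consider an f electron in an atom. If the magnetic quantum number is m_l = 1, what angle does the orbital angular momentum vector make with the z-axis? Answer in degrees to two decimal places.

An f state has l = 3.
|L| = √(l(l+1)) ℏ = 2√3 ℏ.
L_z = m_l ℏ = 1ℏ.
cos θ = L_z/|L| = 1/√12, so θ ≈ 73.22°.

θ ≈ 73.22°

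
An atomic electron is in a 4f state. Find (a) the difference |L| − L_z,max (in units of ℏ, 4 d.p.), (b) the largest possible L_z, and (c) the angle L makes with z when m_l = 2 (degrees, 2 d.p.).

4f means n = 4, l = 3.
|L| − L_z,max = (2√3 − 3)ℏ ≈ 0.4641ℏ.
L_z,max = lℏ = 3ℏ.
For m_l = 2: cos θ = 2/√12, θ ≈ 54.74°.

|L|−L_z,max ≈ 0.4641ℏ; L_z,max = 3ℏ; θ(m_l=2) ≈ 54.74°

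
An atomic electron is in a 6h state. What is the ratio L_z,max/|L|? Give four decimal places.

For 6h, l = 5.
|L| = √30 ℏ ≈ 5.4772ℏ, while L_z,max = lℏ = 5ℏ.
L_z,max/|L| = 5/√30 = 0.9129.

L_z,max/|L| = 0.9129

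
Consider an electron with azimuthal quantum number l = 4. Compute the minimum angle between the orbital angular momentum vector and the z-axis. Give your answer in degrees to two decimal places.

θ_min ≈ 26.57°

|L|² = l(l+1)ℏ² = 20ℏ², so |L| = 2√5 ℏ.
The smallest angle corresponds to the largest L_z, i.e. m_l = l = 4, giving L_z = 4ℏ.
cos θ_min = 4/√20, so θ_min ≈ 26.57°.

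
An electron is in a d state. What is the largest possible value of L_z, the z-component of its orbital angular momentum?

L_z,max = 2ℏ

For a d orbital, l = 2.
L_z = m_l ℏ with m_l ∈ {−2, …, 2}; the maximum is m_l = 2.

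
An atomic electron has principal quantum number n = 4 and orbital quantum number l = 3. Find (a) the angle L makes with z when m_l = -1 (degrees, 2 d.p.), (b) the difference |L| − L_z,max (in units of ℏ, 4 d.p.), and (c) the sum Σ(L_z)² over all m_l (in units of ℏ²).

For m_l = -1: cos θ = -1/√12, θ ≈ 106.78°.
|L| − L_z,max = (2√3 − 3)ℏ ≈ 0.4641ℏ.
Σ m_l² = 28, so Σ(L_z)² = 28 ℏ².

θ(m_l=-1) ≈ 106.78°; |L|−L_z,max ≈ 0.4641ℏ; Σ(L_z)² = 28 ℏ²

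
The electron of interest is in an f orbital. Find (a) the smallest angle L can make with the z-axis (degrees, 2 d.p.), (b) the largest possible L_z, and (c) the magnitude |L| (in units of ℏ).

For an f orbital, l = 3.
cos θ_min = 3/√12, so θ_min ≈ 30.00°.
L_z,max = lℏ = 3ℏ.
|L| = ℏ√(3·4) = 2√3 ℏ ≈ 3.464ℏ.

θ_min ≈ 30.00°; L_z,max = 3ℏ; |L| = 2√3 ℏ ≈ 3.464ℏ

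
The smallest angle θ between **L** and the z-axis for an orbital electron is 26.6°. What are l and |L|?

At minimum angle, m_l = l, so cos θ = l/√(l(l+1)); cos²θ = l/(l+1) = 0.7995.
l = cos²θ/sin²θ ≈ 4.
Then |L| = ℏ√(4·5) = 2√5 ℏ.

l = 4, |L| = 2√5 ℏ ≈ 4.472ℏ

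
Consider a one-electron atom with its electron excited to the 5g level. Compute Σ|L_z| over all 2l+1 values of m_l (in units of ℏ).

Σ|L_z| = 20 ℏ

The 5g level has l = 4.
The allowed m_l values are -4, -3, -2, -1, 0, 1, 2, 3, 4.
Σ|m_l| = 2·4(4+1)/2 = 20.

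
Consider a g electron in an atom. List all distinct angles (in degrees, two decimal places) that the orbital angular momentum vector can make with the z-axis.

θ ∈ {26.57°, 47.87°, 63.43°, 77.08°, 90.00°, 102.92°, 116.57°, 132.13°, 153.43°}

A g state has l = 4.
|L| = √(l(l+1)) ℏ = 2√5 ℏ.
cos θ = m_l/√20 for each m_l ∈ {-4, -3, -2, -1, 0, 1, 2, 3, 4}.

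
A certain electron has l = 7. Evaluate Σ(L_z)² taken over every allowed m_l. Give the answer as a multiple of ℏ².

Σ(L_z)² = 280 ℏ²

The allowed m_l values are -7, -6, -5, -4, -3, -2, -1, 0, 1, 2, 3, 4, 5, 6, 7.
Summing m² from −7 to 7: Σ m_l² = 280.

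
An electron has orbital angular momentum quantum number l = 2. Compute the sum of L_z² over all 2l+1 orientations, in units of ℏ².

Σ(L_z)² = 10 ℏ²

m_l runs from −2 to 2, i.e. {-2, -1, 0, 1, 2}.
Σ m_l² = 2·(1 + 4) = 10.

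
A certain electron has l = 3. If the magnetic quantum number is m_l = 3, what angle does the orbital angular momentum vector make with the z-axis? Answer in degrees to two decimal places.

|L| = √(l(l+1)) ℏ = 2√3 ℏ.
L_z = m_l ℏ = 3ℏ.
cos θ = L_z/|L| = 3/√12, so θ ≈ 30.00°.

θ ≈ 30.00°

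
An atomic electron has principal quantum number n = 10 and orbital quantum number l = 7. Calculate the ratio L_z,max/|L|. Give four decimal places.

L_z,max/|L| = 0.9354

|L| = 2√14 ℏ ≈ 7.4833ℏ, while L_z,max = lℏ = 7ℏ.
L_z,max/|L| = 7/√56 = 0.9354.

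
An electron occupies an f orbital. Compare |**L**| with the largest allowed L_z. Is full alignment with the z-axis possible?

For an f orbital, l = 3.
|L| = 2√3 ℏ ≈ 3.4641ℏ, while L_z,max = lℏ = 3ℏ.
Since |L| > L_z,max, the vector can never point exactly along z; the closest it comes is θ_min = arccos(3/√12) ≈ 30.0°.

No: L_z,max = 3ℏ < |L| = 2√3 ℏ ≈ 3.464ℏ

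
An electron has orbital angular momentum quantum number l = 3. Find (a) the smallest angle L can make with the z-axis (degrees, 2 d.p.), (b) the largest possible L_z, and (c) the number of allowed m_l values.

θ_min ≈ 30.00°; L_z,max = 3ℏ; 7 values

cos θ_min = 3/√12, so θ_min ≈ 30.00°.
L_z,max = lℏ = 3ℏ.
There are 2l+1 = 7 values of m_l.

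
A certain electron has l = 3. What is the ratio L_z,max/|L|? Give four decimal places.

|L| = 2√3 ℏ ≈ 3.4641ℏ, while L_z,max = lℏ = 3ℏ.
L_z,max/|L| = 3/√12 = 0.8660.

L_z,max/|L| = 0.8660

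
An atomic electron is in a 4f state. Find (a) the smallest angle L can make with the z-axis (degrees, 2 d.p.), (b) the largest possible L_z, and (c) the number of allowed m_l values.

The 4f subshell has l = 3.
cos θ_min = 3/√12, so θ_min ≈ 30.00°.
L_z,max = lℏ = 3ℏ.
There are 2l+1 = 7 values of m_l.

θ_min ≈ 30.00°; L_z,max = 3ℏ; 7 values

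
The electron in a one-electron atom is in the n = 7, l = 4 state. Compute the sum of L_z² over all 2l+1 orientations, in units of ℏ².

m_l ∈ {-4, -3, -2, -1, 0, 1, 2, 3, 4}.
Σ m_l² = l(l+1)(2l+1)/3 = 4·5·9/3 = 60.

Σ(L_z)² = 60 ℏ²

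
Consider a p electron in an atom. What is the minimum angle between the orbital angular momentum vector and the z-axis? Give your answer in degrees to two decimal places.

θ_min ≈ 45.00°

For a p orbital, l = 1.
|L| = ℏ√(l(l+1)) = √2 ℏ.
The smallest angle corresponds to the largest L_z, i.e. m_l = l = 1, giving L_z = 1ℏ.
cos θ_min = 1/√2, so θ_min ≈ 45.00°.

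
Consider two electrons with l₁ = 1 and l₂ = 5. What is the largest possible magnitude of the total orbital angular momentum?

|L_tot|_max = √42 ℏ ≈ 6.481ℏ

By the triangle rule, |l₁ − l₂| ≤ L ≤ l₁ + l₂.
L ∈ {4, 5, 6}.
The largest magnitude corresponds to L = 6: |L_tot| = ℏ√(6·7) = √42 ℏ.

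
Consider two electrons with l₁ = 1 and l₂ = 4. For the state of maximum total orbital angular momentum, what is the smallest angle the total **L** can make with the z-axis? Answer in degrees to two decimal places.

Angular momentum addition gives L = |l₁ − l₂|, …, l₁ + l₂.
L ∈ {3, 4, 5}.
The maximum is L = 5, with |L_tot| = ℏ√(5·6) = √30 ℏ.
The minimum angle with z is arccos(5/√30) ≈ 24.09°.

θ_min ≈ 24.09°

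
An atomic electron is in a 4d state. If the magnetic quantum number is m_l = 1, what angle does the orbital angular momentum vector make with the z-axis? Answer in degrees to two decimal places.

θ ≈ 65.91°

The 4d subshell has l = 2.
|L| = ℏ√(l(l+1)) = √6 ℏ.
L_z = m_l ℏ = 1ℏ.
cos θ = L_z/|L| = 1/√6, so θ ≈ 65.91°.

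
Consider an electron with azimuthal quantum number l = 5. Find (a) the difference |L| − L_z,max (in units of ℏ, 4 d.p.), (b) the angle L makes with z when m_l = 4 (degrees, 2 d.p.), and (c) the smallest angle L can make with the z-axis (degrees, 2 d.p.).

|L| − L_z,max = (√30 − 5)ℏ ≈ 0.4772ℏ.
For m_l = 4: cos θ = 4/√30, θ ≈ 43.09°.
cos θ_min = 5/√30, so θ_min ≈ 24.09°.

|L|−L_z,max ≈ 0.4772ℏ; θ(m_l=4) ≈ 43.09°; θ_min ≈ 24.09°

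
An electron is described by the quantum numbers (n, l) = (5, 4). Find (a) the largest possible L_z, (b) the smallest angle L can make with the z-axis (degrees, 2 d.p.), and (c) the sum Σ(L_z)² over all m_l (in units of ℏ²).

L_z,max = lℏ = 4ℏ.
cos θ_min = 4/√20, so θ_min ≈ 26.57°.
Σ m_l² = 60, so Σ(L_z)² = 60 ℏ².

L_z,max = 4ℏ; θ_min ≈ 26.57°; Σ(L_z)² = 60 ℏ²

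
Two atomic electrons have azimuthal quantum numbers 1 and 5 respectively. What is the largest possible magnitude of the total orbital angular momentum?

|L_tot|_max = √42 ℏ ≈ 6.481ℏ

By the triangle rule, |l₁ − l₂| ≤ L ≤ l₁ + l₂.
L ∈ {4, 5, 6}.
The largest magnitude corresponds to L = 6: |L_tot| = ℏ√(6·7) = √42 ℏ.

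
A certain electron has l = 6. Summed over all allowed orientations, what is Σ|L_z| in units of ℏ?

Σ|L_z| = 42 ℏ

m_l ∈ {-6, -5, -4, -3, -2, -1, 0, 1, 2, 3, 4, 5, 6}.
Σ|m_l| = 2(1+2+…+6) = 42.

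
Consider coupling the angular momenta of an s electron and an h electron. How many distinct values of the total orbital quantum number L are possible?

1

By the triangle rule, |l₁ − l₂| ≤ L ≤ l₁ + l₂.
L ∈ {5}.
That is 1 value.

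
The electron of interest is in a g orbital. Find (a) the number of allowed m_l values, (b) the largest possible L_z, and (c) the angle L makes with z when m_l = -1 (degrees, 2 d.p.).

9 values; L_z,max = 4ℏ; θ(m_l=-1) ≈ 102.92°

The letter g corresponds to l = 4.
There are 2l+1 = 9 values of m_l.
L_z,max = lℏ = 4ℏ.
For m_l = -1: cos θ = -1/√20, θ ≈ 102.92°.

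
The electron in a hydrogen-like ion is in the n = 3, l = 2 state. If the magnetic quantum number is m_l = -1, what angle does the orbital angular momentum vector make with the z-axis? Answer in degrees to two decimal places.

|L| = √(l(l+1)) ℏ = √6 ℏ.
L_z = m_l ℏ = −1ℏ.
cos θ = L_z/|L| = -1/√6, so θ ≈ 114.09°.

θ ≈ 114.09°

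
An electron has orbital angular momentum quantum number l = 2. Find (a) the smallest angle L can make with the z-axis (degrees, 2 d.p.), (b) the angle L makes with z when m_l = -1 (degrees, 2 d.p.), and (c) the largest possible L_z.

cos θ_min = 2/√6, so θ_min ≈ 35.26°.
For m_l = -1: cos θ = -1/√6, θ ≈ 114.09°.
L_z,max = lℏ = 2ℏ.

θ_min ≈ 35.26°; θ(m_l=-1) ≈ 114.09°; L_z,max = 2ℏ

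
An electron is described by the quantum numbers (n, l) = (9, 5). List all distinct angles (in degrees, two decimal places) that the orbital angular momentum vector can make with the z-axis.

|L| = ℏ√(l(l+1)) = √30 ℏ.
cos θ = m_l/√30 for each m_l ∈ {-5, -4, -3, -2, -1, 0, 1, 2, 3, 4, 5}.

θ ∈ {24.09°, 43.09°, 56.79°, 68.58°, 79.48°, 90.00°, 100.52°, 111.42°, 123.21°, 136.91°, 155.91°}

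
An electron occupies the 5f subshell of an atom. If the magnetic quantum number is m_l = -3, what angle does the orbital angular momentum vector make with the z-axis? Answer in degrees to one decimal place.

θ ≈ 150.0°

The 5f subshell has l = 3.
|L|² = l(l+1)ℏ² = 12ℏ², so |L| = 2√3 ℏ.
L_z = m_l ℏ = −3ℏ.
cos θ = L_z/|L| = -3/√12, so θ ≈ 150.0°.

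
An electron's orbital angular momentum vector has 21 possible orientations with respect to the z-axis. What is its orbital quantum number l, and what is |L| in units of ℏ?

l = 10, |L| = √110 ℏ ≈ 10.488ℏ

Since there are 2l+1 = 21 values of m_l, l = 10.
Then |L| = √(l(l+1)) ℏ = √110 ℏ.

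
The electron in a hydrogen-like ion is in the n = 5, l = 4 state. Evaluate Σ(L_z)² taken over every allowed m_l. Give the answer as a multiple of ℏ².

Σ(L_z)² = 60 ℏ²

m_l ∈ {-4, -3, -2, -1, 0, 1, 2, 3, 4}.
Summing m² from −4 to 4: Σ m_l² = 60.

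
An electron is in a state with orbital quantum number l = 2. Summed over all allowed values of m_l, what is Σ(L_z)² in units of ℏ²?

Σ(L_z)² = 10 ℏ²

The allowed m_l values are -2, -1, 0, 1, 2.
Σ m_l² = l(l+1)(2l+1)/3 = 2·3·5/3 = 10.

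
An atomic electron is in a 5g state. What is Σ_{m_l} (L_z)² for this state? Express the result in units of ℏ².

The 5g subshell has l = 4.
m_l runs from −4 to 4, i.e. {-4, -3, -2, -1, 0, 1, 2, 3, 4}.
Σ m_l² = 2·(1 + 4 + 9 + 16) = 60.

Σ(L_z)² = 60 ℏ²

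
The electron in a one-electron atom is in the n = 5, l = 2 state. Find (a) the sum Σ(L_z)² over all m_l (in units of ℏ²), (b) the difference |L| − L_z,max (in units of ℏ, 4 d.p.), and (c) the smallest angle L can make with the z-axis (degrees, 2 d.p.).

Σ(L_z)² = 10 ℏ²; |L|−L_z,max ≈ 0.4495ℏ; θ_min ≈ 35.26°

Σ m_l² = 10, so Σ(L_z)² = 10 ℏ².
|L| − L_z,max = (√6 − 2)ℏ ≈ 0.4495ℏ.
cos θ_min = 2/√6, so θ_min ≈ 35.26°.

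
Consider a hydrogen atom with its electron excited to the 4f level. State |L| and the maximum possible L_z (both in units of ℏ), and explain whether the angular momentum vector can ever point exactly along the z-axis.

The 4f level has l = 3.
|L| = 2√3 ℏ ≈ 3.4641ℏ, while L_z,max = lℏ = 3ℏ.
Since |L| > L_z,max, the vector can never point exactly along z; the closest it comes is θ_min = arccos(3/√12) ≈ 30.0°.

No: L_z,max = 3ℏ < |L| = 2√3 ℏ ≈ 3.464ℏ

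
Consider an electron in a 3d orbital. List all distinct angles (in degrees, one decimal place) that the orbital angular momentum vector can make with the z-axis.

θ ∈ {35.3°, 65.9°, 90.0°, 114.1°, 144.7°}

3d means n = 3, l = 2.
|L| = √(l(l+1)) ℏ = √6 ℏ.
cos θ = m_l/√6 for each m_l ∈ {-2, -1, 0, 1, 2}.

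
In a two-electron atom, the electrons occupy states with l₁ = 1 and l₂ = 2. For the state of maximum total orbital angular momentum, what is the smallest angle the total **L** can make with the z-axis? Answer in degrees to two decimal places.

By the triangle rule, |l₁ − l₂| ≤ L ≤ l₁ + l₂.
So L can be 1, 2, 3.
The maximum is L = 3, with |L_tot| = ℏ√(3·4) = 2√3 ℏ.
The minimum angle with z is arccos(3/√12) ≈ 30.00°.

θ_min ≈ 30.00°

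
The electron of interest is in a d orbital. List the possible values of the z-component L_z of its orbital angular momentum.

L_z ∈ {−2ℏ, −ℏ, 0, ℏ, 2ℏ}

A d state has l = 2.
L_z = m_l ℏ with m_l ranging from −l to +l in integer steps.
For l = 2: m_l ∈ {-2, -1, 0, 1, 2}.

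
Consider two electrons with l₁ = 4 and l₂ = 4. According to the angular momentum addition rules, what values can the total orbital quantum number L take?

L runs from |4 − 4| = 0 to 4 + 4 = 8.
L ∈ {0, 1, 2, 3, 4, 5, 6, 7, 8}.

L = 0, 1, 2, 3, 4, 5, 6, 7, 8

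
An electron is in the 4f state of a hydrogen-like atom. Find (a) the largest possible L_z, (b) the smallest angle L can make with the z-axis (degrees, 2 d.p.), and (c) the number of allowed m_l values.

4f means n = 4, l = 3.
L_z,max = lℏ = 3ℏ.
cos θ_min = 3/√12, so θ_min ≈ 30.00°.
There are 2l+1 = 7 values of m_l.

L_z,max = 3ℏ; θ_min ≈ 30.00°; 7 values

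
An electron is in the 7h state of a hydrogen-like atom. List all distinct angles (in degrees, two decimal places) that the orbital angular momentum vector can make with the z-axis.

θ ∈ {24.09°, 43.09°, 56.79°, 68.58°, 79.48°, 90.00°, 100.52°, 111.42°, 123.21°, 136.91°, 155.91°}

For 7h, l = 5.
|L| = √(l(l+1)) ℏ = √30 ℏ.
cos θ = m_l/√30 for each m_l ∈ {-5, -4, -3, -2, -1, 0, 1, 2, 3, 4, 5}.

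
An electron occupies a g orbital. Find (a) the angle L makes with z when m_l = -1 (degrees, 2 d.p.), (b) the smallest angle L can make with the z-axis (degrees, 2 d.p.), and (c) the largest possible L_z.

θ(m_l=-1) ≈ 102.92°; θ_min ≈ 26.57°; L_z,max = 4ℏ

The letter g corresponds to l = 4.
For m_l = -1: cos θ = -1/√20, θ ≈ 102.92°.
cos θ_min = 4/√20, so θ_min ≈ 26.57°.
L_z,max = lℏ = 4ℏ.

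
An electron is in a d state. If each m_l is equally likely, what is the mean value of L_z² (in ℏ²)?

A d state has l = 2.
m_l ∈ {-2, -1, 0, 1, 2}.
⟨L_z²⟩ = ℏ²·l(l+1)/3 = 2ℏ².

⟨L_z²⟩ = 2 ℏ²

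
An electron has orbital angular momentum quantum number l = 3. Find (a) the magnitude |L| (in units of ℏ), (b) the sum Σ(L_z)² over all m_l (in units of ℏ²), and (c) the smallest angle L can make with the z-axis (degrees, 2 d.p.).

|L| = ℏ√(3·4) = 2√3 ℏ ≈ 3.464ℏ.
Σ m_l² = 28, so Σ(L_z)² = 28 ℏ².
cos θ_min = 3/√12, so θ_min ≈ 30.00°.

|L| = 2√3 ℏ ≈ 3.464ℏ; Σ(L_z)² = 28 ℏ²; θ_min ≈ 30.00°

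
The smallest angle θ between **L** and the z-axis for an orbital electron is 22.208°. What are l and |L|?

l = 6, |L| = √42 ℏ ≈ 6.481ℏ

At minimum angle, m_l = l, so cos θ = l/√(l(l+1)); cos²θ = l/(l+1) = 0.8571.
l = cos²θ/sin²θ ≈ 6.
Then |L| = ℏ√(6·7) = √42 ℏ.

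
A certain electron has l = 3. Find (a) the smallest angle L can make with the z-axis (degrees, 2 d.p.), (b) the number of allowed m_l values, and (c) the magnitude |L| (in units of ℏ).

cos θ_min = 3/√12, so θ_min ≈ 30.00°.
There are 2l+1 = 7 values of m_l.
|L| = ℏ√(3·4) = 2√3 ℏ ≈ 3.464ℏ.

θ_min ≈ 30.00°; 7 values; |L| = 2√3 ℏ ≈ 3.464ℏ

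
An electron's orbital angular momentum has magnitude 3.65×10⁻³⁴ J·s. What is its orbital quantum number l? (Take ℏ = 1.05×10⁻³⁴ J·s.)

l = 3

|L|/ℏ = (3.65×10⁻³⁴)/(1.05×10⁻³⁴) ≈ 3.476.
(|L|/ℏ)² = l(l+1) ≈ 12.08 ⇒ l = 3.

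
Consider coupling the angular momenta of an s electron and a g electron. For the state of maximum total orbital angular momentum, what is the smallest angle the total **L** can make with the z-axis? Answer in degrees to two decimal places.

Angular momentum addition gives L = |l₁ − l₂|, …, l₁ + l₂.
L ∈ {4}.
The maximum is L = 4, with |L_tot| = ℏ√(4·5) = 2√5 ℏ.
The minimum angle with z is arccos(4/√20) ≈ 26.57°.

θ_min ≈ 26.57°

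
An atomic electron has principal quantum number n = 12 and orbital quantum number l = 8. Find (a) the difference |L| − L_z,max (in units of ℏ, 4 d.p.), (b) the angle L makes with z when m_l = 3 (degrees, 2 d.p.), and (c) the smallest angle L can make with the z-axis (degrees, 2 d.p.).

|L| − L_z,max = (6√2 − 8)ℏ ≈ 0.4853ℏ.
For m_l = 3: cos θ = 3/√72, θ ≈ 69.30°.
cos θ_min = 8/√72, so θ_min ≈ 19.47°.

|L|−L_z,max ≈ 0.4853ℏ; θ(m_l=3) ≈ 69.30°; θ_min ≈ 19.47°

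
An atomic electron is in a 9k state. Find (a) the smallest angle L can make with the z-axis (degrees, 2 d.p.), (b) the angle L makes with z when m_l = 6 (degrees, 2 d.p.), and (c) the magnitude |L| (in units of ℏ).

θ_min ≈ 20.70°; θ(m_l=6) ≈ 36.70°; |L| = 2√14 ℏ ≈ 7.483ℏ

9k means n = 9, l = 7.
cos θ_min = 7/√56, so θ_min ≈ 20.70°.
For m_l = 6: cos θ = 6/√56, θ ≈ 36.70°.
|L| = ℏ√(7·8) = 2√14 ℏ ≈ 7.483ℏ.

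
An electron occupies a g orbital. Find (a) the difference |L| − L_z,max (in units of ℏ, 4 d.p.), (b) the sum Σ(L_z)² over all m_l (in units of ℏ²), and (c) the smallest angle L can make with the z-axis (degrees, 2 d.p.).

A g state has l = 4.
|L| − L_z,max = (2√5 − 4)ℏ ≈ 0.4721ℏ.
Σ m_l² = 60, so Σ(L_z)² = 60 ℏ².
cos θ_min = 4/√20, so θ_min ≈ 26.57°.

|L|−L_z,max ≈ 0.4721ℏ; Σ(L_z)² = 60 ℏ²; θ_min ≈ 26.57°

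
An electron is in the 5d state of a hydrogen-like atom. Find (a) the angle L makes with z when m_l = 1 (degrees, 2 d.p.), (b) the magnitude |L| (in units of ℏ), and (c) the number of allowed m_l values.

θ(m_l=1) ≈ 65.91°; |L| = √6 ℏ ≈ 2.449ℏ; 5 values

The 5d subshell has l = 2.
For m_l = 1: cos θ = 1/√6, θ ≈ 65.91°.
|L| = ℏ√(2·3) = √6 ℏ ≈ 2.449ℏ.
There are 2l+1 = 5 values of m_l.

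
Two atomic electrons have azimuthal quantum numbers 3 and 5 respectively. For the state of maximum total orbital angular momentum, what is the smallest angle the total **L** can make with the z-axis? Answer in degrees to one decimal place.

By the triangle rule, |l₁ − l₂| ≤ L ≤ l₁ + l₂.
So L can be 2, 3, 4, 5, 6, 7, 8.
The maximum is L = 8, with |L_tot| = ℏ√(8·9) = 6√2 ℏ.
The minimum angle with z is arccos(8/√72) ≈ 19.5°.

θ_min ≈ 19.5°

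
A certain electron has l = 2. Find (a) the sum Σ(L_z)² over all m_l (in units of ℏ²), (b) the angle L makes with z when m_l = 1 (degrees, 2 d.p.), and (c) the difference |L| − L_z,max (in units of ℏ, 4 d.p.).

Σ(L_z)² = 10 ℏ²; θ(m_l=1) ≈ 65.91°; |L|−L_z,max ≈ 0.4495ℏ

Σ m_l² = 10, so Σ(L_z)² = 10 ℏ².
For m_l = 1: cos θ = 1/√6, θ ≈ 65.91°.
|L| − L_z,max = (√6 − 2)ℏ ≈ 0.4495ℏ.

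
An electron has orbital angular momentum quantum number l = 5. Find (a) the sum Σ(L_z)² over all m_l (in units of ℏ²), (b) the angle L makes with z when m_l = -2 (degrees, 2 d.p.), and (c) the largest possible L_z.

Σ m_l² = 110, so Σ(L_z)² = 110 ℏ².
For m_l = -2: cos θ = -2/√30, θ ≈ 111.42°.
L_z,max = lℏ = 5ℏ.

Σ(L_z)² = 110 ℏ²; θ(m_l=-2) ≈ 111.42°; L_z,max = 5ℏ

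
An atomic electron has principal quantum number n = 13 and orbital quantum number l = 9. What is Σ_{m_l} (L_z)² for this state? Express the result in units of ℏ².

Σ(L_z)² = 570 ℏ²

The allowed m_l values are -9, -8, -7, -6, -5, -4, -3, -2, -1, 0, 1, 2, 3, 4, 5, 6, 7, 8, 9.
Summing m² from −9 to 9: Σ m_l² = 570.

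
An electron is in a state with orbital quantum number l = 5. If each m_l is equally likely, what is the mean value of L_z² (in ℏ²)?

m_l runs from −5 to 5, i.e. {-5, -4, -3, -2, -1, 0, 1, 2, 3, 4, 5}.
⟨L_z²⟩ = ℏ²·l(l+1)/3 = 10ℏ².

⟨L_z²⟩ = 10 ℏ²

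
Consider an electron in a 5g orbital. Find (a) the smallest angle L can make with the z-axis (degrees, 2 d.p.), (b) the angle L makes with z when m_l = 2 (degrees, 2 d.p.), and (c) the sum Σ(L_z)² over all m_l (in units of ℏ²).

For 5g, l = 4.
cos θ_min = 4/√20, so θ_min ≈ 26.57°.
For m_l = 2: cos θ = 2/√20, θ ≈ 63.43°.
Σ m_l² = 60, so Σ(L_z)² = 60 ℏ².

θ_min ≈ 26.57°; θ(m_l=2) ≈ 63.43°; Σ(L_z)² = 60 ℏ²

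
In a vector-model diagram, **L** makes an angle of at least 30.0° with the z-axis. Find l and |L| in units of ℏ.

l = 3, |L| = 2√3 ℏ ≈ 3.464ℏ

cos²θ_min = l/(l+1) = 0.7500.
l = cos²θ/sin²θ ≈ 3.
Then |L| = ℏ√(3·4) = 2√3 ℏ.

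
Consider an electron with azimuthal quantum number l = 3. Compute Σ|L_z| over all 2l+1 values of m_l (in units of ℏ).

The allowed m_l values are -3, -2, -1, 0, 1, 2, 3.
Σ|m_l| = l(l+1) = 12.

Σ|L_z| = 12 ℏ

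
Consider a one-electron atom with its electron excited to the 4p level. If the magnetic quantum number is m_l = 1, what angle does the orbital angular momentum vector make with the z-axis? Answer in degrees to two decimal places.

θ ≈ 45.00°

The 4p level has l = 1.
|L|² = l(l+1)ℏ² = 2ℏ², so |L| = √2 ℏ.
L_z = m_l ℏ = 1ℏ.
cos θ = L_z/|L| = 1/√2, so θ ≈ 45.00°.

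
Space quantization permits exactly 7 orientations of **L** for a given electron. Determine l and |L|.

Since there are 2l+1 = 7 values of m_l, l = 3.
Then |L| = √(l(l+1)) ℏ = 2√3 ℏ.

l = 3, |L| = 2√3 ℏ ≈ 3.464ℏ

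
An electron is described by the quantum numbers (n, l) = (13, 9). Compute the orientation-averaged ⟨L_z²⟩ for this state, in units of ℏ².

m_l ∈ {-9, -8, -7, -6, -5, -4, -3, -2, -1, 0, 1, 2, 3, 4, 5, 6, 7, 8, 9}.
⟨L_z²⟩ = ℏ²·l(l+1)/3 = 30ℏ².

⟨L_z²⟩ = 30 ℏ²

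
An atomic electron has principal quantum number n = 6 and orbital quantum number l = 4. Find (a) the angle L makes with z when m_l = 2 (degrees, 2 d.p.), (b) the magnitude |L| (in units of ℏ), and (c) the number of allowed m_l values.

For m_l = 2: cos θ = 2/√20, θ ≈ 63.43°.
|L| = ℏ√(4·5) = 2√5 ℏ ≈ 4.472ℏ.
There are 2l+1 = 9 values of m_l.

θ(m_l=2) ≈ 63.43°; |L| = 2√5 ℏ ≈ 4.472ℏ; 9 values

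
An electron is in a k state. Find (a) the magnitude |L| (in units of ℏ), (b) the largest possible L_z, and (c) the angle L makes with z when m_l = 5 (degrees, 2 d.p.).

|L| = 2√14 ℏ ≈ 7.483ℏ; L_z,max = 7ℏ; θ(m_l=5) ≈ 48.08°

For a k orbital, l = 7.
|L| = ℏ√(7·8) = 2√14 ℏ ≈ 7.483ℏ.
L_z,max = lℏ = 7ℏ.
For m_l = 5: cos θ = 5/√56, θ ≈ 48.08°.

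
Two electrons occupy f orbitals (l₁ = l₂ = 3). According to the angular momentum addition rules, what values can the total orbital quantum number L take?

Angular momentum addition gives L = |l₁ − l₂|, …, l₁ + l₂.
L ∈ {0, 1, 2, 3, 4, 5, 6}.

L = 0, 1, 2, 3, 4, 5, 6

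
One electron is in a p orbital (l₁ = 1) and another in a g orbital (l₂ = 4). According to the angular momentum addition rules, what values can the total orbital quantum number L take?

L = 3, 4, 5

L runs from |1 − 4| = 3 to 1 + 4 = 5.
L ∈ {3, 4, 5}.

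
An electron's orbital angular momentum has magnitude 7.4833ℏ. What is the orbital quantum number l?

Since |L|² = l(l+1)ℏ², l(l+1) = 56.
The positive root is l = 7.

l = 7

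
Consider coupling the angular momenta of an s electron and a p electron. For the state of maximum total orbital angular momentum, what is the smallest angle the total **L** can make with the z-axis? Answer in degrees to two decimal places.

The total orbital quantum number L ranges from |l₁ − l₂| to l₁ + l₂ in integer steps.
So L can be 1.
The maximum is L = 1, with |L_tot| = ℏ√(1·2) = √2 ℏ.
The minimum angle with z is arccos(1/√2) ≈ 45.00°.

θ_min ≈ 45.00°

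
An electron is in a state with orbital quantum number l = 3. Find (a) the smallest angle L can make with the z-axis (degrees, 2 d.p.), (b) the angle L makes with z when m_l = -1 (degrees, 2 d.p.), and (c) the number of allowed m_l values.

θ_min ≈ 30.00°; θ(m_l=-1) ≈ 106.78°; 7 values

cos θ_min = 3/√12, so θ_min ≈ 30.00°.
For m_l = -1: cos θ = -1/√12, θ ≈ 106.78°.
There are 2l+1 = 7 values of m_l.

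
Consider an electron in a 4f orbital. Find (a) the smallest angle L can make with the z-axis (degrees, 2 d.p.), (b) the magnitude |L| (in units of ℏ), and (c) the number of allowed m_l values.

For 4f, l = 3.
cos θ_min = 3/√12, so θ_min ≈ 30.00°.
|L| = ℏ√(3·4) = 2√3 ℏ ≈ 3.464ℏ.
There are 2l+1 = 7 values of m_l.

θ_min ≈ 30.00°; |L| = 2√3 ℏ ≈ 3.464ℏ; 7 values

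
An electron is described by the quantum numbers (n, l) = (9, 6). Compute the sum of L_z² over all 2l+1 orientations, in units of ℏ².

Σ(L_z)² = 182 ℏ²

m_l ∈ {-6, -5, -4, -3, -2, -1, 0, 1, 2, 3, 4, 5, 6}.
Σ m_l² = l(l+1)(2l+1)/3 = 6·7·13/3 = 182.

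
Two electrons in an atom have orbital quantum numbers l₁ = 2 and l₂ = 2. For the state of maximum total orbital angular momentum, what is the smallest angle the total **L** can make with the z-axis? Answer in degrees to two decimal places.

The total orbital quantum number L ranges from |l₁ − l₂| to l₁ + l₂ in integer steps.
So L can be 0, 1, 2, 3, 4.
The maximum is L = 4, with |L_tot| = ℏ√(4·5) = 2√5 ℏ.
The minimum angle with z is arccos(4/√20) ≈ 26.57°.

θ_min ≈ 26.57°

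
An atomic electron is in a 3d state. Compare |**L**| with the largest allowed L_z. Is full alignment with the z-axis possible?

No: L_z,max = 2ℏ < |L| = √6 ℏ ≈ 2.449ℏ

The 3d subshell has l = 2.
|L| = √6 ℏ ≈ 2.4495ℏ, while L_z,max = lℏ = 2ℏ.
Since |L| > L_z,max, the vector can never point exactly along z; the closest it comes is θ_min = arccos(2/√6) ≈ 35.3°.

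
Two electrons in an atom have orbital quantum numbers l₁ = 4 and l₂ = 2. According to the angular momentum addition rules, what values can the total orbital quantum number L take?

Angular momentum addition gives L = |l₁ − l₂|, …, l₁ + l₂.
L ∈ {2, 3, 4, 5, 6}.

L = 2, 3, 4, 5, 6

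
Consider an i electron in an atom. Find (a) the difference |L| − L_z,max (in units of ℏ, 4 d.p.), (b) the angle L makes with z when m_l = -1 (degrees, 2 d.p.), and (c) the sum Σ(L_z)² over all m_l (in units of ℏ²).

An i state has l = 6.
|L| − L_z,max = (√42 − 6)ℏ ≈ 0.4807ℏ.
For m_l = -1: cos θ = -1/√42, θ ≈ 98.88°.
Σ m_l² = 182, so Σ(L_z)² = 182 ℏ².

|L|−L_z,max ≈ 0.4807ℏ; θ(m_l=-1) ≈ 98.88°; Σ(L_z)² = 182 ℏ²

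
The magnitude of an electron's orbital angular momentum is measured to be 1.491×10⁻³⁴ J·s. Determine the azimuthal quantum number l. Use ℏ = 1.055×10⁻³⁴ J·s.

l = 1

In units of ℏ, |L| ≈ 1.413.
(|L|/ℏ)² = l(l+1) ≈ 2.00 ⇒ l = 1.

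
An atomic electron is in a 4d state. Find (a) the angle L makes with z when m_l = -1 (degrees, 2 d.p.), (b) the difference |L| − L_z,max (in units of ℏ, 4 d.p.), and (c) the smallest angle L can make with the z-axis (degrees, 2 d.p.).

θ(m_l=-1) ≈ 114.09°; |L|−L_z,max ≈ 0.4495ℏ; θ_min ≈ 35.26°

The 4d subshell has l = 2.
For m_l = -1: cos θ = -1/√6, θ ≈ 114.09°.
|L| − L_z,max = (√6 − 2)ℏ ≈ 0.4495ℏ.
cos θ_min = 2/√6, so θ_min ≈ 35.26°.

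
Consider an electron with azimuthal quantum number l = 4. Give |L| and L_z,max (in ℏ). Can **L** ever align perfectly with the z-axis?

|L| = 2√5 ℏ ≈ 4.4721ℏ, while L_z,max = lℏ = 4ℏ.
Since |L| > L_z,max, the vector can never point exactly along z; the closest it comes is θ_min = arccos(4/√20) ≈ 26.6°.

No: L_z,max = 4ℏ < |L| = 2√5 ℏ ≈ 4.472ℏ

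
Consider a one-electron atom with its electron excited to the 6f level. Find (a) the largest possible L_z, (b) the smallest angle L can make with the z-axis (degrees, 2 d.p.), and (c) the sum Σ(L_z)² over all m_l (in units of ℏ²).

L_z,max = 3ℏ; θ_min ≈ 30.00°; Σ(L_z)² = 28 ℏ²

The 6f level has l = 3.
L_z,max = lℏ = 3ℏ.
cos θ_min = 3/√12, so θ_min ≈ 30.00°.
Σ m_l² = 28, so Σ(L_z)² = 28 ℏ².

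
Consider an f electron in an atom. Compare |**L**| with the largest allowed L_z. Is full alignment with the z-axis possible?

No: L_z,max = 3ℏ < |L| = 2√3 ℏ ≈ 3.464ℏ

The letter f corresponds to l = 3.
|L| = 2√3 ℏ ≈ 3.4641ℏ, while L_z,max = lℏ = 3ℏ.
Since |L| > L_z,max, the vector can never point exactly along z; the closest it comes is θ_min = arccos(3/√12) ≈ 30.0°.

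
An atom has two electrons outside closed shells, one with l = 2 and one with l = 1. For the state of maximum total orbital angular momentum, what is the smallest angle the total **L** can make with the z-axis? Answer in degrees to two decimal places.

θ_min ≈ 30.00°

L runs from |2 − 1| = 1 to 2 + 1 = 3.
So L can be 1, 2, 3.
The maximum is L = 3, with |L_tot| = ℏ√(3·4) = 2√3 ℏ.
The minimum angle with z is arccos(3/√12) ≈ 30.00°.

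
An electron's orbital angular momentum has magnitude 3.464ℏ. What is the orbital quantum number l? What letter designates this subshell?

l = 3 (f orbital)

(|L|/ℏ)² = l(l+1) = 12.
The positive root is l = 3.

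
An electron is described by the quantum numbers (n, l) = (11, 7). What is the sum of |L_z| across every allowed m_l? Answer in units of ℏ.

Σ|L_z| = 56 ℏ

m_l runs from −7 to 7, i.e. {-7, -6, -5, -4, -3, -2, -1, 0, 1, 2, 3, 4, 5, 6, 7}.
Σ|m_l| = l(l+1) = 56.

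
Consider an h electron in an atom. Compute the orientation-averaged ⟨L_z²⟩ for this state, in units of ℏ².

⟨L_z²⟩ = 10 ℏ²

An h state has l = 5.
The allowed m_l values are -5, -4, -3, -2, -1, 0, 1, 2, 3, 4, 5.
⟨L_z²⟩ = ℏ²·(Σ m_l²)/(2l+1) = ℏ²·110/11 = 10ℏ².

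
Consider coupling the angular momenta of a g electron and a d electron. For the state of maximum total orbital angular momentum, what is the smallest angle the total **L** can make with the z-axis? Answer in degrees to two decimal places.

θ_min ≈ 22.21°

By the triangle rule, |l₁ − l₂| ≤ L ≤ l₁ + l₂.
L ∈ {2, 3, 4, 5, 6}.
The maximum is L = 6, with |L_tot| = ℏ√(6·7) = √42 ℏ.
The minimum angle with z is arccos(6/√42) ≈ 22.21°.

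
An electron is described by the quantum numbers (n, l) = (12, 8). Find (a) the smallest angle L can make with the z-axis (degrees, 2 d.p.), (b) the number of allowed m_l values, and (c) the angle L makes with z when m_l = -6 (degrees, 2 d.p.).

θ_min ≈ 19.47°; 17 values; θ(m_l=-6) ≈ 135.00°

cos θ_min = 8/√72, so θ_min ≈ 19.47°.
There are 2l+1 = 17 values of m_l.
For m_l = -6: cos θ = -6/√72, θ ≈ 135.00°.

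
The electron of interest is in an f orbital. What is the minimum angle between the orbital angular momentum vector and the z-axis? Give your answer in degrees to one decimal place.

θ_min ≈ 30.0°

An f state has l = 3.
|L|² = l(l+1)ℏ² = 12ℏ², so |L| = 2√3 ℏ.
The smallest angle corresponds to the largest L_z, i.e. m_l = l = 3, giving L_z = 3ℏ.
cos θ_min = 3/√12, so θ_min ≈ 30.0°.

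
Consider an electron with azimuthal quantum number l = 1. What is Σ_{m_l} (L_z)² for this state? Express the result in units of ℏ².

m_l ∈ {-1, 0, 1}.
Σ m_l² = l(l+1)(2l+1)/3 = 1·2·3/3 = 2.

Σ(L_z)² = 2 ℏ²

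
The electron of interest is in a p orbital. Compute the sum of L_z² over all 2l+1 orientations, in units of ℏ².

Σ(L_z)² = 2 ℏ²

For a p orbital, l = 1.
m_l runs from −1 to 1, i.e. {-1, 0, 1}.
Summing m² from −1 to 1: Σ m_l² = 2.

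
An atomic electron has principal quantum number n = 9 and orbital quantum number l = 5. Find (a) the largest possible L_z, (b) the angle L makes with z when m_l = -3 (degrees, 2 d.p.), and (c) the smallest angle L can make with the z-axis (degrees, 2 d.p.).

L_z,max = 5ℏ; θ(m_l=-3) ≈ 123.21°; θ_min ≈ 24.09°

L_z,max = lℏ = 5ℏ.
For m_l = -3: cos θ = -3/√30, θ ≈ 123.21°.
cos θ_min = 5/√30, so θ_min ≈ 24.09°.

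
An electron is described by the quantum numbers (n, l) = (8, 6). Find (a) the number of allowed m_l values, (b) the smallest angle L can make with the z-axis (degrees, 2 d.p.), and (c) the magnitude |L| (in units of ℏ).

There are 2l+1 = 13 values of m_l.
cos θ_min = 6/√42, so θ_min ≈ 22.21°.
|L| = ℏ√(6·7) = √42 ℏ ≈ 6.481ℏ.

13 values; θ_min ≈ 22.21°; |L| = √42 ℏ ≈ 6.481ℏ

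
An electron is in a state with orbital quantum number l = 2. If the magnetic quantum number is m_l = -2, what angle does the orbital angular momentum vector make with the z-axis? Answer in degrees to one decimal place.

θ ≈ 144.7°

|L|² = l(l+1)ℏ² = 6ℏ², so |L| = √6 ℏ.
L_z = m_l ℏ = −2ℏ.
cos θ = L_z/|L| = -2/√6, so θ ≈ 144.7°.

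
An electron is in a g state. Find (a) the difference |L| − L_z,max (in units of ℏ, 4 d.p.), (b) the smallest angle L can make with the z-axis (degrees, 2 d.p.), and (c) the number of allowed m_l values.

A g state has l = 4.
|L| − L_z,max = (2√5 − 4)ℏ ≈ 0.4721ℏ.
cos θ_min = 4/√20, so θ_min ≈ 26.57°.
There are 2l+1 = 9 values of m_l.

|L|−L_z,max ≈ 0.4721ℏ; θ_min ≈ 26.57°; 9 values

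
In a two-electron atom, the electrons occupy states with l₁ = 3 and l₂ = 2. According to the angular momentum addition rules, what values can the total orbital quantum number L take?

L = 1, 2, 3, 4, 5

Angular momentum addition gives L = |l₁ − l₂|, …, l₁ + l₂.
L ∈ {1, 2, 3, 4, 5}.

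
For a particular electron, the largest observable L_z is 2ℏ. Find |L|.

L_z,max = lℏ, so l = 2.
|L| = √(l(l+1)) ℏ = √6 ℏ.

|L| = √6 ℏ ≈ 2.449ℏ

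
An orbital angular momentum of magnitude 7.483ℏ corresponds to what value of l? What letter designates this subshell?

Since |L|² = l(l+1)ℏ², l(l+1) = 56.
Solving: l = 7.

l = 7 (k orbital)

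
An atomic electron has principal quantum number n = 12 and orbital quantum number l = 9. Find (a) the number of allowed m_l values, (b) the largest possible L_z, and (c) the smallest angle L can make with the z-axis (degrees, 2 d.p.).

19 values; L_z,max = 9ℏ; θ_min ≈ 18.43°

There are 2l+1 = 19 values of m_l.
L_z,max = lℏ = 9ℏ.
cos θ_min = 9/√90, so θ_min ≈ 18.43°.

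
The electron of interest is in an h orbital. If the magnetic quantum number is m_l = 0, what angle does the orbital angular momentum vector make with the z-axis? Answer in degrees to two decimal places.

θ ≈ 90.00°

An h state has l = 5.
|L|² = l(l+1)ℏ² = 30ℏ², so |L| = √30 ℏ.
L_z = m_l ℏ = 0ℏ.
cos θ = L_z/|L| = 0/√30, so θ ≈ 90.00°.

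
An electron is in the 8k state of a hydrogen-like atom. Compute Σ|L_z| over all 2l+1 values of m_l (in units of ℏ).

Σ|L_z| = 56 ℏ

For 8k, l = 7.
m_l runs from −7 to 7, i.e. {-7, -6, -5, -4, -3, -2, -1, 0, 1, 2, 3, 4, 5, 6, 7}.
Σ|m_l| = 2·7(7+1)/2 = 56.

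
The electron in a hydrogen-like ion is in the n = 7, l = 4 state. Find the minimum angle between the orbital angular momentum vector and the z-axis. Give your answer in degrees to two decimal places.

θ_min ≈ 26.57°

|L| = ℏ√(l(l+1)) = 2√5 ℏ.
The smallest angle corresponds to the largest L_z, i.e. m_l = l = 4, giving L_z = 4ℏ.
cos θ_min = 4/√20, so θ_min ≈ 26.57°.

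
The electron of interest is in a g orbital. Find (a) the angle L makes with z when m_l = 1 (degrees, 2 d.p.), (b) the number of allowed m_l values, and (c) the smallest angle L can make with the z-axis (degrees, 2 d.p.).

A g state has l = 4.
For m_l = 1: cos θ = 1/√20, θ ≈ 77.08°.
There are 2l+1 = 9 values of m_l.
cos θ_min = 4/√20, so θ_min ≈ 26.57°.

θ(m_l=1) ≈ 77.08°; 9 values; θ_min ≈ 26.57°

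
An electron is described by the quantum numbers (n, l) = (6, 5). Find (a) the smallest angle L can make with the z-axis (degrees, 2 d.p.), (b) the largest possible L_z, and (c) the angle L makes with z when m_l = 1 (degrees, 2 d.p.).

cos θ_min = 5/√30, so θ_min ≈ 24.09°.
L_z,max = lℏ = 5ℏ.
For m_l = 1: cos θ = 1/√30, θ ≈ 79.48°.

θ_min ≈ 24.09°; L_z,max = 5ℏ; θ(m_l=1) ≈ 79.48°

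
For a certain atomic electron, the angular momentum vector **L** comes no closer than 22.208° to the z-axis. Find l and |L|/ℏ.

l = 6, |L| = √42 ℏ ≈ 6.481ℏ

cos²θ_min = l/(l+1) = 0.8571.
Solving: l = 6.
Then |L| = ℏ√(6·7) = √42 ℏ.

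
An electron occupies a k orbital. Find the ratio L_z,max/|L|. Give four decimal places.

L_z,max/|L| = 0.9354

For a k orbital, l = 7.
|L| = 2√14 ℏ ≈ 7.4833ℏ, while L_z,max = lℏ = 7ℏ.
L_z,max/|L| = 7/√56 = 0.9354.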